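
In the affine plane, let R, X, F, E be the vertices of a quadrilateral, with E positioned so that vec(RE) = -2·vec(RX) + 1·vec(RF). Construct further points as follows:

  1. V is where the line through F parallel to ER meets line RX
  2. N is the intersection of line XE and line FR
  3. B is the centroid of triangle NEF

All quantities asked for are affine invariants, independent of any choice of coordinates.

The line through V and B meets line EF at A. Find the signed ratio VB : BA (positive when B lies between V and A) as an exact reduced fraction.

VB:BA = 7/2

Set R = (0, 0), X = (1, 0), F = (0, 1), E = (-2, 1); any affine frame gives the same invariant.
1. V is where the line through F parallel to ER meets line RX ⇒ V = (2, 0)
2. N is the intersection of line XE and line FR ⇒ N = (0, 1/3)
3. B is the centroid of triangle NEF ⇒ B = (-2/3, 7/9)
line VB meets EF at A = (-10/7, 1)
B = V + t·(A−V) with t = 7/9, so VB:BA = 7/9:2/9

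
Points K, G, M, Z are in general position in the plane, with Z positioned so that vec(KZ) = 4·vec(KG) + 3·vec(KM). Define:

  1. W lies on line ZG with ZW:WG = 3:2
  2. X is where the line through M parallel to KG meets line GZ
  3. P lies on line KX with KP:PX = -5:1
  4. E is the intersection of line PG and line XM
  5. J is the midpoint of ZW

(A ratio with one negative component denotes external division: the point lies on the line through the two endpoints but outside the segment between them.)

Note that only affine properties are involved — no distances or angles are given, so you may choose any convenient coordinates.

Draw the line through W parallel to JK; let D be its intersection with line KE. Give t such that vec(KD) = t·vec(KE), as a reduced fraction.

t = 45/76

Set K = (0, 0), G = (1, 0), M = (0, 1), Z = (4, 3); any affine frame gives the same invariant.
1. W lies on line ZG with ZW:WG = 3:2 ⇒ W = (11/5, 6/5)
2. X is where the line through M parallel to KG meets line GZ ⇒ X = (2, 1)
3. P lies on line KX with KP:PX = -5:1 ⇒ P = (5/2, 5/4)
4. E is the intersection of line PG and line XM ⇒ E = (11/5, 1)
5. J is the midpoint of ZW ⇒ J = (31/10, 21/10)
through W parallel to JK: direction (-31/10, -21/10); meets KE at D = (99/76, 45/76)
D = K + t·(E−K) with t = 45/76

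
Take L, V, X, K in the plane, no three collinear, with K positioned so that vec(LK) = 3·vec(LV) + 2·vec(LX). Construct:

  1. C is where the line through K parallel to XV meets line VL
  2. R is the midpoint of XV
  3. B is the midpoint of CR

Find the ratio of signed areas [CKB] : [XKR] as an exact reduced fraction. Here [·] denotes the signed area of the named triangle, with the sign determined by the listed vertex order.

Set L = (0, 0), V = (1, 0), X = (0, 1), K = (3, 2); any affine frame gives the same invariant.
1. C is where the line through K parallel to XV meets line VL ⇒ C = (5, 0)
2. R is the midpoint of XV ⇒ R = (1/2, 1/2)
3. B is the midpoint of CR ⇒ B = (11/4, 1/4)
2·[CKB] = 4, 2·[XKR] = -2
[CKB]:[XKR] = 4:-2 = -2

[CKB]:[XKR] = -2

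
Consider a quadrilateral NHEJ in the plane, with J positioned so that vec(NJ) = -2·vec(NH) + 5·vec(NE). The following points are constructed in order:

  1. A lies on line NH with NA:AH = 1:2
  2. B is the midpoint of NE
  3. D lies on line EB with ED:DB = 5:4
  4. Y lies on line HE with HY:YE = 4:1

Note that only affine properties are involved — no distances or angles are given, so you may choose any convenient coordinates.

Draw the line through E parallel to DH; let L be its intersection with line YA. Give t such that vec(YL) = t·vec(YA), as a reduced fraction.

Work in coordinates with N = (0, 0), H = (1, 0), E = (0, 1), J = (-2, 5).
1. A lies on line NH with NA:AH = 1:2 ⇒ A = (1/3, 0)
2. B is the midpoint of NE ⇒ B = (0, 1/2)
3. D lies on line EB with ED:DB = 5:4 ⇒ D = (0, 13/18)
4. Y lies on line HE with HY:YE = 4:1 ⇒ Y = (1/5, 4/5)
through E parallel to DH: direction (1, -13/18); meets YA at L = (18/95, 82/95)
L = Y + t·(A−Y) with t = -3/38

t = -3/38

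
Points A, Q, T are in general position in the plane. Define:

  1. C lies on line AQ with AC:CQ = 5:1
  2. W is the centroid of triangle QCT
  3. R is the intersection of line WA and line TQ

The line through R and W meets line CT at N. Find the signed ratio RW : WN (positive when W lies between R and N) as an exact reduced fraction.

RW:WN = 16/17

Assign A = (0, 0), Q = (1, 0), T = (0, 1) — the answer is frame-independent, so this choice is without loss of generality.
1. C lies on line AQ with AC:CQ = 5:1 ⇒ C = (5/6, 0)
2. W is the centroid of triangle QCT ⇒ W = (11/18, 1/3)
3. R is the intersection of line WA and line TQ ⇒ R = (11/17, 6/17)
line RW meets CT at N = (55/96, 5/16)
W = R + t·(N−R) with t = 16/33, so RW:WN = 16/33:17/33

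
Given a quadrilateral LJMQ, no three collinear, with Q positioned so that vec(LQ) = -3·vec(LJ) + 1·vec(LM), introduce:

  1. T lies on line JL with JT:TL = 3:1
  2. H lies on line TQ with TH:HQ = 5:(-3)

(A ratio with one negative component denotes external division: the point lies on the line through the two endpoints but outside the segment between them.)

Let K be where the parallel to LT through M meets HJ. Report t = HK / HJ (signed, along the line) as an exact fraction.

t = 3/5

Assign L = (0, 0), J = (1, 0), M = (0, 1), Q = (-3, 1) — the answer is frame-independent, so this choice is without loss of generality.
1. T lies on line JL with JT:TL = 3:1 ⇒ T = (1/4, 0)
2. H lies on line TQ with TH:HQ = 5:(-3) ⇒ H = (-63/8, 5/2)
through M parallel to LT: direction (1/4, 0); meets HJ at K = (-51/20, 1)
K = H + t·(J−H) with t = 3/5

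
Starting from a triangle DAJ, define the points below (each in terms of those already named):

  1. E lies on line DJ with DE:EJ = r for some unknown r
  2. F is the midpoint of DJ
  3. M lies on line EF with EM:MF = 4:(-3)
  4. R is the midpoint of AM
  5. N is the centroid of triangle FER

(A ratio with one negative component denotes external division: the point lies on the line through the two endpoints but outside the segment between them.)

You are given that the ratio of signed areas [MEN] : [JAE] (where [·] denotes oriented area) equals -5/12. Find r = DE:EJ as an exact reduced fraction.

r = -1/4

Assign D = (0, 0), A = (1, 0), J = (0, 1) — the answer is frame-independent, so this choice is without loss of generality.
1. With DE:EJ = r, write λ = r/(r+1) so E = D + λ·(J−D); E is affine-linear in λ
2. F is the midpoint of DJ ⇒ F = (0, 1/2)
3. M lies on line EF with EM:MF = 4:(-3) ⇒ M is an affine combination of earlier points and hence also affine-linear in λ
4. R is the midpoint of AM ⇒ R is an affine combination of earlier points and hence also affine-linear in λ
5. N is the centroid of triangle FER ⇒ N is an affine combination of earlier points and hence also affine-linear in λ
Every point depending on E is an affine combination of E and λ-independent points, so each such coordinate is linear in λ; the λ² term in each signed area is a multiple of (J−D)×(J−D) = 0, so 2·[MEN] and 2·[JAE] are each linear in λ. Evaluating at λ=0 and λ=1:
  2·[MEN] = -2/3·λ + 1/3,   2·[JAE] = λ − 1
So [MEN]:[JAE] = (-2/3·λ + 1/3) / (λ − 1). Setting this equal to -5/12:
  -2/3·λ + 1/3 = -5/12·(λ − 1)  ⇒  λ = -1/3
Then r = λ/(1−λ) = (-1/3)/(4/3) = -1/4. Check: with r = -1/4, E = (0, -1/3) and [MEN]:[JAE] = -5/12 as required.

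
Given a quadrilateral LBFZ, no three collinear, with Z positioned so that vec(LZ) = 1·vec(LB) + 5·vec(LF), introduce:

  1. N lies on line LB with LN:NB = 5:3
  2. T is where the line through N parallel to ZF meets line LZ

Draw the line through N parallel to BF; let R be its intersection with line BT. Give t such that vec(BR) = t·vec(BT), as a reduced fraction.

t = 3/128

Work in coordinates with L = (0, 0), B = (1, 0), F = (0, 1), Z = (1, 5).
1. N lies on line LB with LN:NB = 5:3 ⇒ N = (5/8, 0)
2. T is where the line through N parallel to ZF meets line LZ ⇒ T = (-5/2, -25/2)
through N parallel to BF: direction (-1, 1); meets BT at R = (235/256, -75/256)
R = B + t·(T−B) with t = 3/128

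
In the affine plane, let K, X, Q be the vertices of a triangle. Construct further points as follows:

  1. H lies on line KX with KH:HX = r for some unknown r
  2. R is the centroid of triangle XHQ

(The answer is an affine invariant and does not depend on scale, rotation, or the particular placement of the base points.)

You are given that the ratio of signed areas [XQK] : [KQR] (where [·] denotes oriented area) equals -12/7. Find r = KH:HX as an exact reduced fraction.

r = 3

Assign K = (0, 0), X = (1, 0), Q = (0, 1) — the answer is frame-independent, so this choice is without loss of generality.
1. With KH:HX = r, write λ = r/(r+1) so H = K + λ·(X−K); H is affine-linear in λ
2. R is the centroid of triangle XHQ ⇒ R is an affine combination of earlier points and hence also affine-linear in λ
Every point depending on H is an affine combination of H and λ-independent points, so each such coordinate is linear in λ; the λ² term in each signed area is a multiple of (X−K)×(X−K) = 0, so 2·[XQK] and 2·[KQR] are each linear in λ. Evaluating at λ=0 and λ=1:
  2·[XQK] = 1,   2·[KQR] = -1/3·λ − 1/3
So [XQK]:[KQR] = (1) / (-1/3·λ − 1/3). Setting this equal to -12/7:
  1 = -12/7·(-1/3·λ − 1/3)  ⇒  λ = 3/4
Then r = λ/(1−λ) = (3/4)/(1/4) = 3. Check: with r = 3, H = (3/4, 0) and [XQK]:[KQR] = -12/7 as required.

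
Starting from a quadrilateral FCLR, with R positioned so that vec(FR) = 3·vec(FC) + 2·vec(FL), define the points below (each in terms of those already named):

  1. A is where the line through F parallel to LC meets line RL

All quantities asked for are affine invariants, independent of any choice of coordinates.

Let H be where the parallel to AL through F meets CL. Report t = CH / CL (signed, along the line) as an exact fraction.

Assign F = (0, 0), C = (1, 0), L = (0, 1), R = (3, 2) — the answer is frame-independent, so this choice is without loss of generality.
1. A is where the line through F parallel to LC meets line RL ⇒ A = (-3/4, 3/4)
through F parallel to AL: direction (3/4, 1/4); meets CL at H = (3/4, 1/4)
H = C + t·(L−C) with t = 1/4

t = 1/4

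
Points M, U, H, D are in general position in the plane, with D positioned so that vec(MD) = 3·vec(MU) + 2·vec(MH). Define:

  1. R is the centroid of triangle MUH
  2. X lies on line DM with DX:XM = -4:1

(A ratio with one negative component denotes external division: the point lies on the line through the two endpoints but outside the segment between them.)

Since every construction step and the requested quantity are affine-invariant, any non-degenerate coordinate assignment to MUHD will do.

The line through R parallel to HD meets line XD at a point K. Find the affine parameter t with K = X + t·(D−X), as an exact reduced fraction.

Choose coordinates M = (0, 0), U = (1, 0), H = (0, 1), D = (3, 2).
1. R is the centroid of triangle MUH ⇒ R = (1/3, 1/3)
2. X lies on line DM with DX:XM = -4:1 ⇒ X = (-1, -2/3)
through R parallel to HD: direction (3, 1); meets XD at K = (2/3, 4/9)
K = X + t·(D−X) with t = 5/12

t = 5/12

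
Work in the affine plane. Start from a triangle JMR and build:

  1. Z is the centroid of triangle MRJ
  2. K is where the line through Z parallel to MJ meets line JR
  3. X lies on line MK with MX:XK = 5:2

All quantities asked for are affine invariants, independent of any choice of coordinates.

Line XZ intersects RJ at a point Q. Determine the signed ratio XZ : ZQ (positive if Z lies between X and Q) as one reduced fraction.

XZ:ZQ = -1/7

Assign J = (0, 0), M = (1, 0), R = (0, 1) — the answer is frame-independent, so this choice is without loss of generality.
1. Z is the centroid of triangle MRJ ⇒ Z = (1/3, 1/3)
2. K is where the line through Z parallel to MJ meets line JR ⇒ K = (0, 1/3)
3. X lies on line MK with MX:XK = 5:2 ⇒ X = (2/7, 5/21)
line XZ meets RJ at Q = (0, -1/3)
Z = X + t·(Q−X) with t = -1/6, so XZ:ZQ = -1/6:7/6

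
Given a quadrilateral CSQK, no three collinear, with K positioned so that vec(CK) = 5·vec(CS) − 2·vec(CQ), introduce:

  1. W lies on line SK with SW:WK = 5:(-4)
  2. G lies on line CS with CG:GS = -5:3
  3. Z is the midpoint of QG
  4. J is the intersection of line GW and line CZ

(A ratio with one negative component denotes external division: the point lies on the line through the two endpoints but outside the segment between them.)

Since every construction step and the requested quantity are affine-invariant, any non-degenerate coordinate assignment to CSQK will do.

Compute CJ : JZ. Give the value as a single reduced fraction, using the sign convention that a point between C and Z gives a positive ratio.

Choose coordinates C = (0, 0), S = (1, 0), Q = (0, 1), K = (5, -2).
1. W lies on line SK with SW:WK = 5:(-4) ⇒ W = (21, -10)
2. G lies on line CS with CG:GS = -5:3 ⇒ G = (5/2, 0)
3. Z is the midpoint of QG ⇒ Z = (5/4, 1/2)
4. J is the intersection of line GW and line CZ ⇒ J = (125/87, 50/87)
J = C + t·(Z−C) with t = 100/87, so CJ:JZ = t:(1−t) = 100/87:-13/87

CJ:JZ = -100/13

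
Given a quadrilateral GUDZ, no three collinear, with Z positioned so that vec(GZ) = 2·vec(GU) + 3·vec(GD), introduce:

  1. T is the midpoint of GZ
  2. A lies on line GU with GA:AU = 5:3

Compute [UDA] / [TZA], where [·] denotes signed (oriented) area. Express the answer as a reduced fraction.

[UDA]:[TZA] = -2/5

Choose coordinates G = (0, 0), U = (1, 0), D = (0, 1), Z = (2, 3).
1. T is the midpoint of GZ ⇒ T = (1, 3/2)
2. A lies on line GU with GA:AU = 5:3 ⇒ A = (5/8, 0)
2·[UDA] = 3/8, 2·[TZA] = -15/16
[UDA]:[TZA] = 3/8:-15/16 = -2/5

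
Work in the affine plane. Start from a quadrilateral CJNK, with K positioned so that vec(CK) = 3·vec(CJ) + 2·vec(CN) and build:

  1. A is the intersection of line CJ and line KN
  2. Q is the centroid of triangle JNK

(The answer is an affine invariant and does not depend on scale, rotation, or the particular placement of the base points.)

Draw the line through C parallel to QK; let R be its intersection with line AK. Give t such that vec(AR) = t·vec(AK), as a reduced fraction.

Work in coordinates with C = (0, 0), J = (1, 0), N = (0, 1), K = (3, 2).
1. A is the intersection of line CJ and line KN ⇒ A = (-3, 0)
2. Q is the centroid of triangle JNK ⇒ Q = (4/3, 1)
through C parallel to QK: direction (5/3, 1); meets AK at R = (15/4, 9/4)
R = A + t·(K−A) with t = 9/8

t = 9/8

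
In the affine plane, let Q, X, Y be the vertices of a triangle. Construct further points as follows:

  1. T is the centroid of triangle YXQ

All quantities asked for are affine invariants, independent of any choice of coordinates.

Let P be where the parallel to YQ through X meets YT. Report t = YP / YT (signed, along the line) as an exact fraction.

t = 3

Choose coordinates Q = (0, 0), X = (1, 0), Y = (0, 1).
1. T is the centroid of triangle YXQ ⇒ T = (1/3, 1/3)
through X parallel to YQ: direction (0, -1); meets YT at P = (1, -1)
P = Y + t·(T−Y) with t = 3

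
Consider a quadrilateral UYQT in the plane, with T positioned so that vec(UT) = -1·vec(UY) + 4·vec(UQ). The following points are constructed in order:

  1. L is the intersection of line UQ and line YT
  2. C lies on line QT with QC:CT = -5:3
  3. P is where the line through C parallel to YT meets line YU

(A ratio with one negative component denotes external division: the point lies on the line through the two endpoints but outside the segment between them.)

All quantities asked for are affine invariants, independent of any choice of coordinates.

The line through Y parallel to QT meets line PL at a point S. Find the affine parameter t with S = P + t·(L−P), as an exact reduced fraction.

Assign U = (0, 0), Y = (1, 0), Q = (0, 1), T = (-1, 4) — the answer is frame-independent, so this choice is without loss of generality.
1. L is the intersection of line UQ and line YT ⇒ L = (0, 2)
2. C lies on line QT with QC:CT = -5:3 ⇒ C = (-5/2, 17/2)
3. P is where the line through C parallel to YT meets line YU ⇒ P = (7/4, 0)
through Y parallel to QT: direction (-1, 3); meets PL at S = (7/13, 18/13)
S = P + t·(L−P) with t = 9/13

t = 9/13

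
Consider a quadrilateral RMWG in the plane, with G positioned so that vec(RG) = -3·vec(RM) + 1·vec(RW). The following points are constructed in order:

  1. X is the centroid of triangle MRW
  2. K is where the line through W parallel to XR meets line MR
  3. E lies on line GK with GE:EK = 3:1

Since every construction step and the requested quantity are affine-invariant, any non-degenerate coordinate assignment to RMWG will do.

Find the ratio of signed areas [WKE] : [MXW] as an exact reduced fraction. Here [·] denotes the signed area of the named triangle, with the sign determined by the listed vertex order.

Set R = (0, 0), M = (1, 0), W = (0, 1), G = (-3, 1); any affine frame gives the same invariant.
1. X is the centroid of triangle MRW ⇒ X = (1/3, 1/3)
2. K is where the line through W parallel to XR meets line MR ⇒ K = (-1, 0)
3. E lies on line GK with GE:EK = 3:1 ⇒ E = (-3/2, 1/4)
2·[WKE] = -3/4, 2·[MXW] = -1/3
[WKE]:[MXW] = -3/4:-1/3 = 9/4

[WKE]:[MXW] = 9/4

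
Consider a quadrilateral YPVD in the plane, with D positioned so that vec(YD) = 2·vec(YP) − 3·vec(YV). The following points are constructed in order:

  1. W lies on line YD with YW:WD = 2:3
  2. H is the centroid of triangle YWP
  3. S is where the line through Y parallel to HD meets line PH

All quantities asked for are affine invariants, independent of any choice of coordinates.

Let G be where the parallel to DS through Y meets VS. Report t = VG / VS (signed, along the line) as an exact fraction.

Set Y = (0, 0), P = (1, 0), V = (0, 1), D = (2, -3); any affine frame gives the same invariant.
1. W lies on line YD with YW:WD = 2:3 ⇒ W = (4/5, -6/5)
2. H is the centroid of triangle YWP ⇒ H = (3/5, -2/5)
3. S is where the line through Y parallel to HD meets line PH ⇒ S = (7/20, -13/20)
through Y parallel to DS: direction (-33/20, 47/20); meets VS at G = (231/760, -329/760)
G = V + t·(S−V) with t = 33/38

t = 33/38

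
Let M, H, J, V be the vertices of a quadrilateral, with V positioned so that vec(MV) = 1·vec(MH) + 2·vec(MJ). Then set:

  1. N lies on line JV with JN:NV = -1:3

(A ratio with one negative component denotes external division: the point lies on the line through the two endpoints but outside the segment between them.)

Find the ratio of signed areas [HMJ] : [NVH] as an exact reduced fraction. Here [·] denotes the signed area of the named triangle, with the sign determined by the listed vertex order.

Choose coordinates M = (0, 0), H = (1, 0), J = (0, 1), V = (1, 2).
1. N lies on line JV with JN:NV = -1:3 ⇒ N = (-1/2, 1/2)
2·[HMJ] = -1, 2·[NVH] = -3
[HMJ]:[NVH] = -1:-3 = 1/3

[HMJ]:[NVH] = 1/3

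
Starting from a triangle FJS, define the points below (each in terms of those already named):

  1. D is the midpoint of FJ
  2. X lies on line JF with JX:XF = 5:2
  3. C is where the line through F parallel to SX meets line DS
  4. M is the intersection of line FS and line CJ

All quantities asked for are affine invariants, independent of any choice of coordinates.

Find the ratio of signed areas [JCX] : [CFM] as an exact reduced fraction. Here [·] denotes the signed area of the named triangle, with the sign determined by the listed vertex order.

[JCX]:[CFM] = 25/14

Assign F = (0, 0), J = (1, 0), S = (0, 1) — the answer is frame-independent, so this choice is without loss of generality.
1. D is the midpoint of FJ ⇒ D = (1/2, 0)
2. X lies on line JF with JX:XF = 5:2 ⇒ X = (2/7, 0)
3. C is where the line through F parallel to SX meets line DS ⇒ C = (-2/3, 7/3)
4. M is the intersection of line FS and line CJ ⇒ M = (0, 7/5)
2·[JCX] = 5/3, 2·[CFM] = 14/15
[JCX]:[CFM] = 5/3:14/15 = 25/14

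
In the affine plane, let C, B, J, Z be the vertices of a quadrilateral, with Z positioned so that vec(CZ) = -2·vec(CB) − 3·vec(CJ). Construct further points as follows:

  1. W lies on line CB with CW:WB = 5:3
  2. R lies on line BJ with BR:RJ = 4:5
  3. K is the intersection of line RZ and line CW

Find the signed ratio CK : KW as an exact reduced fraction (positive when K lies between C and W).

CK:KW = 56/99

Work in coordinates with C = (0, 0), B = (1, 0), J = (0, 1), Z = (-2, -3).
1. W lies on line CB with CW:WB = 5:3 ⇒ W = (5/8, 0)
2. R lies on line BJ with BR:RJ = 4:5 ⇒ R = (5/9, 4/9)
3. K is the intersection of line RZ and line CW ⇒ K = (7/31, 0)
K = C + t·(W−C) with t = 56/155, so CK:KW = t:(1−t) = 56/155:99/155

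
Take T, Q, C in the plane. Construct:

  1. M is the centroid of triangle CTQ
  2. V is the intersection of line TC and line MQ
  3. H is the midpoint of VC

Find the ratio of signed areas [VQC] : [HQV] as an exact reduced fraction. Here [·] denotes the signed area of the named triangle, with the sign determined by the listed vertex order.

[VQC]:[HQV] = -2

Set T = (0, 0), Q = (1, 0), C = (0, 1); any affine frame gives the same invariant.
1. M is the centroid of triangle CTQ ⇒ M = (1/3, 1/3)
2. V is the intersection of line TC and line MQ ⇒ V = (0, 1/2)
3. H is the midpoint of VC ⇒ H = (0, 3/4)
2·[VQC] = 1/2, 2·[HQV] = -1/4
[VQC]:[HQV] = 1/2:-1/4 = -2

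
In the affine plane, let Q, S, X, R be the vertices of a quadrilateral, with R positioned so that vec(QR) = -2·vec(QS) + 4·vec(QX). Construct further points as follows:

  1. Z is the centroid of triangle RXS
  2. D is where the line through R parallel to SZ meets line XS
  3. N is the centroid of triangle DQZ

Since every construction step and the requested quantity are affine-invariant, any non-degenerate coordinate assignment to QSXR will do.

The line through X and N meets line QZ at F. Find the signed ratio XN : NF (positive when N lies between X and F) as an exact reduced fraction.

Set Q = (0, 0), S = (1, 0), X = (0, 1), R = (-2, 4); any affine frame gives the same invariant.
1. Z is the centroid of triangle RXS ⇒ Z = (-1/3, 5/3)
2. D is where the line through R parallel to SZ meets line XS ⇒ D = (2, -1)
3. N is the centroid of triangle DQZ ⇒ N = (5/9, 2/9)
line XN meets QZ at F = (-5/18, 25/18)
N = X + t·(F−X) with t = -2, so XN:NF = -2:3

XN:NF = -2/3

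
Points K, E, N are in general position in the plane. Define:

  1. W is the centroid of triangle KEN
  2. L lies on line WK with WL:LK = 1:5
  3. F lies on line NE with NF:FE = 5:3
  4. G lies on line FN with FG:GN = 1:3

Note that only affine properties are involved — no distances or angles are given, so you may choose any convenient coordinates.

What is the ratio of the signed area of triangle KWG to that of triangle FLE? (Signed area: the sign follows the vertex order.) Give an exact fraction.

Choose coordinates K = (0, 0), E = (1, 0), N = (0, 1).
1. W is the centroid of triangle KEN ⇒ W = (1/3, 1/3)
2. L lies on line WK with WL:LK = 1:5 ⇒ L = (5/18, 5/18)
3. F lies on line NE with NF:FE = 5:3 ⇒ F = (5/8, 3/8)
4. G lies on line FN with FG:GN = 1:3 ⇒ G = (15/32, 17/32)
2·[KWG] = 1/48, 2·[FLE] = 1/6
[KWG]:[FLE] = 1/48:1/6 = 1/8

[KWG]:[FLE] = 1/8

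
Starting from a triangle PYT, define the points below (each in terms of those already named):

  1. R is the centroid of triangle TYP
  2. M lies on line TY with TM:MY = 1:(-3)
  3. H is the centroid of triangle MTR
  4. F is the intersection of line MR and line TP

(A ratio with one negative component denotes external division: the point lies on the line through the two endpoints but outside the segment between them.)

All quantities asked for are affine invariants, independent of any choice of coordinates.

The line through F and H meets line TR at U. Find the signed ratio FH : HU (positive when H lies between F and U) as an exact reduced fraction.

FH:HU = 1/5

Set P = (0, 0), Y = (1, 0), T = (0, 1); any affine frame gives the same invariant.
1. R is the centroid of triangle TYP ⇒ R = (1/3, 1/3)
2. M lies on line TY with TM:MY = 1:(-3) ⇒ M = (-1/2, 3/2)
3. H is the centroid of triangle MTR ⇒ H = (-1/18, 17/18)
4. F is the intersection of line MR and line TP ⇒ F = (0, 4/5)
line FH meets TR at U = (-1/3, 5/3)
H = F + t·(U−F) with t = 1/6, so FH:HU = 1/6:5/6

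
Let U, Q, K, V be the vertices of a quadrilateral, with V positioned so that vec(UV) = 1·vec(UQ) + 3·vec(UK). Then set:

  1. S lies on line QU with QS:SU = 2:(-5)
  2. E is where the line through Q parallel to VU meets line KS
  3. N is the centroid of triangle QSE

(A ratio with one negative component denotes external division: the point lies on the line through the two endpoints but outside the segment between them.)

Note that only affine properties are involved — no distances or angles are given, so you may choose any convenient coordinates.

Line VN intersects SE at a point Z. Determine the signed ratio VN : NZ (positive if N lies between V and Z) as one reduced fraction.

Choose coordinates U = (0, 0), Q = (1, 0), K = (0, 1), V = (1, 3).
1. S lies on line QU with QS:SU = 2:(-5) ⇒ S = (5/3, 0)
2. E is where the line through Q parallel to VU meets line KS ⇒ E = (10/9, 1/3)
3. N is the centroid of triangle QSE ⇒ N = (34/27, 1/9)
line VN meets SE at Z = (460/369, 31/123)
N = V + t·(Z−V) with t = 41/39, so VN:NZ = 41/39:-2/39

VN:NZ = -41/2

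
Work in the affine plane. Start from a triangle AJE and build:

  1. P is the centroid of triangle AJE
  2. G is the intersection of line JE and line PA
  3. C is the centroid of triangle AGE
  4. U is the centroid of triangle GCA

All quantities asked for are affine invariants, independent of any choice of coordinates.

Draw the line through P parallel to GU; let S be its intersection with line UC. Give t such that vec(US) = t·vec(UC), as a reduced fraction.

t = -1/3

Work in coordinates with A = (0, 0), J = (1, 0), E = (0, 1).
1. P is the centroid of triangle AJE ⇒ P = (1/3, 1/3)
2. G is the intersection of line JE and line PA ⇒ G = (1/2, 1/2)
3. C is the centroid of triangle AGE ⇒ C = (1/6, 1/2)
4. U is the centroid of triangle GCA ⇒ U = (2/9, 1/3)
through P parallel to GU: direction (-5/18, -1/6); meets UC at S = (13/54, 5/18)
S = U + t·(C−U) with t = -1/3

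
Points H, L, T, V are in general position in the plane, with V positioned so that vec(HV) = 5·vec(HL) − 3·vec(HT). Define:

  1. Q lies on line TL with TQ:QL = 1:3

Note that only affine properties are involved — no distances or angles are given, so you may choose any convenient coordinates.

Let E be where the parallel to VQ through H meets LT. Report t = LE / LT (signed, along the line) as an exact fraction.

Set H = (0, 0), L = (1, 0), T = (0, 1), V = (5, -3); any affine frame gives the same invariant.
1. Q lies on line TL with TQ:QL = 1:3 ⇒ Q = (1/4, 3/4)
through H parallel to VQ: direction (-19/4, 15/4); meets LT at E = (19/4, -15/4)
E = L + t·(T−L) with t = -15/4

t = -15/4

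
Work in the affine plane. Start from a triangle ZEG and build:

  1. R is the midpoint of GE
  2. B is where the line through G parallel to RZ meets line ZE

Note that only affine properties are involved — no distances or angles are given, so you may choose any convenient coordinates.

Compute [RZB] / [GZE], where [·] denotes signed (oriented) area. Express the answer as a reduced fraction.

[RZB]:[GZE] = -1/2

Choose coordinates Z = (0, 0), E = (1, 0), G = (0, 1).
1. R is the midpoint of GE ⇒ R = (1/2, 1/2)
2. B is where the line through G parallel to RZ meets line ZE ⇒ B = (-1, 0)
2·[RZB] = -1/2, 2·[GZE] = 1
[RZB]:[GZE] = -1/2:1 = -1/2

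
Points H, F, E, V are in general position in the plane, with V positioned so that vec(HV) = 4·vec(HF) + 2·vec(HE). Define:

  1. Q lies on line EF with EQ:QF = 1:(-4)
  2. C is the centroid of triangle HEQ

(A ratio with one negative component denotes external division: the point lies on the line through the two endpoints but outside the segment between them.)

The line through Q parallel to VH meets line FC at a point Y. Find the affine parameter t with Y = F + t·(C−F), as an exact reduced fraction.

Work in coordinates with H = (0, 0), F = (1, 0), E = (0, 1), V = (4, 2).
1. Q lies on line EF with EQ:QF = 1:(-4) ⇒ Q = (-1/3, 4/3)
2. C is the centroid of triangle HEQ ⇒ C = (-1/9, 7/9)
through Q parallel to VH: direction (-4, -2); meets FC at Y = (-2/3, 7/6)
Y = F + t·(C−F) with t = 3/2

t = 3/2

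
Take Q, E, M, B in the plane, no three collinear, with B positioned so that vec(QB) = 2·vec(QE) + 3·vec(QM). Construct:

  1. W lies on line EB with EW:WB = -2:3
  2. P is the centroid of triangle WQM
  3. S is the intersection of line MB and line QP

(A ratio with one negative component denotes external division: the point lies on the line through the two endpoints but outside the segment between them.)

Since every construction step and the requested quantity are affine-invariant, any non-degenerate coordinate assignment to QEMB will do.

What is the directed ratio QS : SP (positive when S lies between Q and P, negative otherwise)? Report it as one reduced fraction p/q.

Set Q = (0, 0), E = (1, 0), M = (0, 1), B = (2, 3); any affine frame gives the same invariant.
1. W lies on line EB with EW:WB = -2:3 ⇒ W = (-1, -6)
2. P is the centroid of triangle WQM ⇒ P = (-1/3, -5/3)
3. S is the intersection of line MB and line QP ⇒ S = (1/4, 5/4)
S = Q + t·(P−Q) with t = -3/4, so QS:SP = t:(1−t) = -3/4:7/4

QS:SP = -3/7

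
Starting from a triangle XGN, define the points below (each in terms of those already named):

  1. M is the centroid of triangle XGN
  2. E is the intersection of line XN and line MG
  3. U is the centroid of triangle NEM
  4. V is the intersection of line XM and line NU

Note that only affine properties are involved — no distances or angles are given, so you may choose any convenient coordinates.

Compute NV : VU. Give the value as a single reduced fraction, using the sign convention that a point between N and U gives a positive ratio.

Work in coordinates with X = (0, 0), G = (1, 0), N = (0, 1).
1. M is the centroid of triangle XGN ⇒ M = (1/3, 1/3)
2. E is the intersection of line XN and line MG ⇒ E = (0, 1/2)
3. U is the centroid of triangle NEM ⇒ U = (1/9, 11/18)
4. V is the intersection of line XM and line NU ⇒ V = (2/9, 2/9)
V = N + t·(U−N) with t = 2, so NV:VU = t:(1−t) = 2:-1

NV:VU = -2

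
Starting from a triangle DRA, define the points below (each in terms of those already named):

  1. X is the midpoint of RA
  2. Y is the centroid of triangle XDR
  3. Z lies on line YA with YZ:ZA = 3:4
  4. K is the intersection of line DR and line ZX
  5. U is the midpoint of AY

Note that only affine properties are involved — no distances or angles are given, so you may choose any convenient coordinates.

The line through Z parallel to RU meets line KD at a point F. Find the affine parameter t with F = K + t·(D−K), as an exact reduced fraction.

t = 198/245

Choose coordinates D = (0, 0), R = (1, 0), A = (0, 1).
1. X is the midpoint of RA ⇒ X = (1/2, 1/2)
2. Y is the centroid of triangle XDR ⇒ Y = (1/2, 1/6)
3. Z lies on line YA with YZ:ZA = 3:4 ⇒ Z = (2/7, 11/21)
4. K is the intersection of line DR and line ZX ⇒ K = (5, 0)
5. U is the midpoint of AY ⇒ U = (1/4, 7/12)
through Z parallel to RU: direction (-3/4, 7/12); meets KD at F = (47/49, 0)
F = K + t·(D−K) with t = 198/245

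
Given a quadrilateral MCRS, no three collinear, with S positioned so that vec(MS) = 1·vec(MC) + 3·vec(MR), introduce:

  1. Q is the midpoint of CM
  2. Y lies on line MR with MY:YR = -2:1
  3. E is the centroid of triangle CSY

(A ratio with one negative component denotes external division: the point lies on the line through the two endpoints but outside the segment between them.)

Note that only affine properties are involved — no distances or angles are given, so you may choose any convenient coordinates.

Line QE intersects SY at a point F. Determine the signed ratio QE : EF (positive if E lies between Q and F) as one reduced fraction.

QE:EF = 3/2

Set M = (0, 0), C = (1, 0), R = (0, 1), S = (1, 3); any affine frame gives the same invariant.
1. Q is the midpoint of CM ⇒ Q = (1/2, 0)
2. Y lies on line MR with MY:YR = -2:1 ⇒ Y = (0, 2)
3. E is the centroid of triangle CSY ⇒ E = (2/3, 5/3)
line QE meets SY at F = (7/9, 25/9)
E = Q + t·(F−Q) with t = 3/5, so QE:EF = 3/5:2/5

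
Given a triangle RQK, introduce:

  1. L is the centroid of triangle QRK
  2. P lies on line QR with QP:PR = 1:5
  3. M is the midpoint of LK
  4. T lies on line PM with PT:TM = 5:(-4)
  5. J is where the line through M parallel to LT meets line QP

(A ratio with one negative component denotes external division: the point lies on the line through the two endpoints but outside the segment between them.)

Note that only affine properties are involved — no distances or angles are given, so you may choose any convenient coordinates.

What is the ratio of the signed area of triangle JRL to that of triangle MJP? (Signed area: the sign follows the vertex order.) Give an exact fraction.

[JRL]:[MJP] = -43/4

Choose coordinates R = (0, 0), Q = (1, 0), K = (0, 1).
1. L is the centroid of triangle QRK ⇒ L = (1/3, 1/3)
2. P lies on line QR with QP:PR = 1:5 ⇒ P = (5/6, 0)
3. M is the midpoint of LK ⇒ M = (1/6, 2/3)
4. T lies on line PM with PT:TM = 5:(-4) ⇒ T = (-5/2, 10/3)
5. J is where the line through M parallel to LT meets line QP ⇒ J = (43/54, 0)
2·[JRL] = -43/162, 2·[MJP] = 2/81
[JRL]:[MJP] = -43/162:2/81 = -43/4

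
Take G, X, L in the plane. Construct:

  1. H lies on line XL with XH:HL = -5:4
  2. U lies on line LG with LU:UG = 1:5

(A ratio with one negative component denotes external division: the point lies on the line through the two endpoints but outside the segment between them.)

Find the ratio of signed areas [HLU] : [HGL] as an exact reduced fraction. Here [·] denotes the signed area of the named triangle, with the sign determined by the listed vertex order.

Work in coordinates with G = (0, 0), X = (1, 0), L = (0, 1).
1. H lies on line XL with XH:HL = -5:4 ⇒ H = (-4, 5)
2. U lies on line LG with LU:UG = 1:5 ⇒ U = (0, 5/6)
2·[HLU] = -2/3, 2·[HGL] = 4
[HLU]:[HGL] = -2/3:4 = -1/6

[HLU]:[HGL] = -1/6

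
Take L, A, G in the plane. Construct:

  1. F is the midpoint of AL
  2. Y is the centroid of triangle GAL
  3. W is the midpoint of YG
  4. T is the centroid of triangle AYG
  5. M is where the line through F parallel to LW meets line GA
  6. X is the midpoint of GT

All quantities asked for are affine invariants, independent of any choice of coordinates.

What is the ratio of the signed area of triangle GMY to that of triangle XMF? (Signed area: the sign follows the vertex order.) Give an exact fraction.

Assign L = (0, 0), A = (1, 0), G = (0, 1) — the answer is frame-independent, so this choice is without loss of generality.
1. F is the midpoint of AL ⇒ F = (1/2, 0)
2. Y is the centroid of triangle GAL ⇒ Y = (1/3, 1/3)
3. W is the midpoint of YG ⇒ W = (1/6, 2/3)
4. T is the centroid of triangle AYG ⇒ T = (4/9, 4/9)
5. M is where the line through F parallel to LW meets line GA ⇒ M = (3/5, 2/5)
6. X is the midpoint of GT ⇒ X = (2/9, 13/18)
2·[GMY] = -1/5, 2·[XMF] = -11/60
[GMY]:[XMF] = -1/5:-11/60 = 12/11

[GMY]:[XMF] = 12/11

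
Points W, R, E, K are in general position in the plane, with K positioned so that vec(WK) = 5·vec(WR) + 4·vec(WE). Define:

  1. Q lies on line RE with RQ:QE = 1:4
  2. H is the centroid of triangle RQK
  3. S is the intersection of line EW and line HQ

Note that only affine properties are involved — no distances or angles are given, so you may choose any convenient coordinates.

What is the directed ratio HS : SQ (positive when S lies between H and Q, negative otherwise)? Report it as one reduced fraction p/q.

HS:SQ = -17/6

Choose coordinates W = (0, 0), R = (1, 0), E = (0, 1), K = (5, 4).
1. Q lies on line RE with RQ:QE = 1:4 ⇒ Q = (4/5, 1/5)
2. H is the centroid of triangle RQK ⇒ H = (34/15, 7/5)
3. S is the intersection of line EW and line HQ ⇒ S = (0, -5/11)
S = H + t·(Q−H) with t = 17/11, so HS:SQ = t:(1−t) = 17/11:-6/11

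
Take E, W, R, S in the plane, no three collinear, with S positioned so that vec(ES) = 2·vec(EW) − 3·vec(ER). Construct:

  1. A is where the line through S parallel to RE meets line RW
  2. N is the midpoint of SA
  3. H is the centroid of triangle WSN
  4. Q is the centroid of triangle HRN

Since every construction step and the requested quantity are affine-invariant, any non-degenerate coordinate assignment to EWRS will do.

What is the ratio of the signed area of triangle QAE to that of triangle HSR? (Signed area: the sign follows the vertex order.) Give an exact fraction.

Choose coordinates E = (0, 0), W = (1, 0), R = (0, 1), S = (2, -3).
1. A is where the line through S parallel to RE meets line RW ⇒ A = (2, -1)
2. N is the midpoint of SA ⇒ N = (2, -2)
3. H is the centroid of triangle WSN ⇒ H = (5/3, -5/3)
4. Q is the centroid of triangle HRN ⇒ Q = (11/9, -8/9)
2·[QAE] = 5/9, 2·[HSR] = -4/3
[QAE]:[HSR] = 5/9:-4/3 = -5/12

[QAE]:[HSR] = -5/12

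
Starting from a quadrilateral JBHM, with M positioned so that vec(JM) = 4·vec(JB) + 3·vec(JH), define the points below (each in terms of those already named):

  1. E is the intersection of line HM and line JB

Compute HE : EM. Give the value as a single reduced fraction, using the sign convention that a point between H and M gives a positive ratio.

HE:EM = -1/3

Work in coordinates with J = (0, 0), B = (1, 0), H = (0, 1), M = (4, 3).
1. E is the intersection of line HM and line JB ⇒ E = (-2, 0)
E = H + t·(M−H) with t = -1/2, so HE:EM = t:(1−t) = -1/2:3/2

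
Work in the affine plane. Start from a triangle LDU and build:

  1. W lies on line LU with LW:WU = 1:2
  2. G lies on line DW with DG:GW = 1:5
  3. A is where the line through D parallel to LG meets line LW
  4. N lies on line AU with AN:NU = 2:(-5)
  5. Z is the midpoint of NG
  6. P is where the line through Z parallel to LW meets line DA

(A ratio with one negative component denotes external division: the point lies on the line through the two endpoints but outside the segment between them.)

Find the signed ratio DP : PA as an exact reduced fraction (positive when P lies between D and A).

DP:PA = 7/5

Work in coordinates with L = (0, 0), D = (1, 0), U = (0, 1).
1. W lies on line LU with LW:WU = 1:2 ⇒ W = (0, 1/3)
2. G lies on line DW with DG:GW = 1:5 ⇒ G = (5/6, 1/18)
3. A is where the line through D parallel to LG meets line LW ⇒ A = (0, -1/15)
4. N lies on line AU with AN:NU = 2:(-5) ⇒ N = (0, -7/9)
5. Z is the midpoint of NG ⇒ Z = (5/12, -13/36)
6. P is where the line through Z parallel to LW meets line DA ⇒ P = (5/12, -7/180)
P = D + t·(A−D) with t = 7/12, so DP:PA = t:(1−t) = 7/12:5/12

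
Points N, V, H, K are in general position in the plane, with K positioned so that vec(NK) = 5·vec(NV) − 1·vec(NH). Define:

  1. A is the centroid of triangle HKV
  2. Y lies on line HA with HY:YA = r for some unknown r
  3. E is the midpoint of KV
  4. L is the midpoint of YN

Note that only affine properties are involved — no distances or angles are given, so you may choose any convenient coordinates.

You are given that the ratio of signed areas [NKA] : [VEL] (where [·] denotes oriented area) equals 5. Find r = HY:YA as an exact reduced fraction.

r = 1/4

Assign N = (0, 0), V = (1, 0), H = (0, 1), K = (5, -1) — the answer is frame-independent, so this choice is without loss of generality.
1. A is the centroid of triangle HKV ⇒ A = (2, 0)
2. With HY:YA = r, write λ = r/(r+1) so Y = H + λ·(A−H); Y is affine-linear in λ
3. E is the midpoint of KV ⇒ E = (3, -1/2)
4. L is the midpoint of YN ⇒ L is an affine combination of earlier points and hence also affine-linear in λ
Every point depending on Y is an affine combination of Y and λ-independent points, so each such coordinate is linear in λ; the λ² term in each signed area is a multiple of (A−H)×(A−H) = 0, so 2·[NKA] and 2·[VEL] are each linear in λ. Evaluating at λ=0 and λ=1:
  2·[NKA] = 2,   2·[VEL] = -1/2·λ + 1/2
So [NKA]:[VEL] = (2) / (-1/2·λ + 1/2). Setting this equal to 5:
  2 = 5·(-1/2·λ + 1/2)  ⇒  λ = 1/5
Then r = λ/(1−λ) = (1/5)/(4/5) = 1/4. Check: with r = 1/4, Y = (2/5, 4/5) and [NKA]:[VEL] = 5 as required.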